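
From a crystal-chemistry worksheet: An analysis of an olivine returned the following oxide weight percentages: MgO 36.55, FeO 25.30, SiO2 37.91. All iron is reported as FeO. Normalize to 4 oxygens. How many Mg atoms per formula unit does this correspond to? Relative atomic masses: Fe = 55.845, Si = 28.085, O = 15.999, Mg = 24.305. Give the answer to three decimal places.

1.439 Mg apfu

MgO: 36.55/40.304 = 0.90686 mol → 0.90686 mol Mg, 0.90686 mol O.
FeO: 25.30/71.844 = 0.35215 mol → 0.35215 mol Fe, 0.35215 mol O.
SiO2: 37.91/60.083 = 0.63096 mol → 0.63096 mol Si, 1.26192 mol O.
Total oxygen = 2.52093 mol. Normalization factor = 4/2.52093 = 1.58672.
Mg per 4 O = 0.90686 × 1.58672 = 1.439.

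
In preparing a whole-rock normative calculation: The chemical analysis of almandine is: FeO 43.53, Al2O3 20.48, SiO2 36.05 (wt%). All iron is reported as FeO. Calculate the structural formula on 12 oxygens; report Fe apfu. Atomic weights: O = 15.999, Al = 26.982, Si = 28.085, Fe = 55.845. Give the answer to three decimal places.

FeO (M=71.844): mol = 0.60590; Fe = 0.60590, O = 0.60590.
Al2O3 (M=101.961): mol = 0.20086; Al = 0.40172, O = 0.60258.
SiO2 (M=60.083): mol = 0.60000; Si = 0.60000, O = 1.20000.
ΣO = 2.40848; factor = 12/ΣO = 4.98240.
Fe apfu = 0.60590 × 4.98240 = 3.019.

3.019 Fe apfu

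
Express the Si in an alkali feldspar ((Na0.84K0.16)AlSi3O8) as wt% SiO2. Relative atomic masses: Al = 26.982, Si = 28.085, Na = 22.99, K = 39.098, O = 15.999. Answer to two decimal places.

68.07 wt%

Molar mass of (Na0.84K0.16)AlSi3O8 = 0.84*22.99 + 0.16*39.098 + 1*26.982 + 3*28.085 + 8*15.999 = 264.796 g/mol.
Each formula unit contains 3 Si, equivalent to 3/1 = 3.0000 mol SiO2.
M(SiO2) = 1×28.085 + 2×15.999 = 60.083 g/mol.
Mass of SiO2 per formula unit = 3.0000 × 60.083 = 180.249 g.
SiO2 wt% = 180.249 / 264.796 × 100 = 68.07%.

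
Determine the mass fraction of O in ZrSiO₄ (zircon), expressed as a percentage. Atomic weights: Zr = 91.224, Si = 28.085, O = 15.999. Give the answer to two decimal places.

34.91 wt%

Molar mass of ZrSiO₄: 1×91.224 + 1×28.085 + 4×15.999 = 183.305 g/mol.
Mass of O per formula unit: 4 × 15.999 = 63.996 g.
Weight fraction O = 63.996 / 183.305 = 0.3491.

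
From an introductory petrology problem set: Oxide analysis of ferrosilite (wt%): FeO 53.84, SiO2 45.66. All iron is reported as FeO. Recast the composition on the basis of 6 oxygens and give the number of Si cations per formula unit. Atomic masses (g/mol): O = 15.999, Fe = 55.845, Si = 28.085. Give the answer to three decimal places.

2.009 Si apfu

FeO (M=71.844): mol = 0.74940; Fe = 0.74940, O = 0.74940.
SiO2 (M=60.083): mol = 0.75995; Si = 0.75995, O = 1.51990.
ΣO = 2.26930; factor = 6/ΣO = 2.64399.
Si apfu = 0.75995 × 2.64399 = 2.009.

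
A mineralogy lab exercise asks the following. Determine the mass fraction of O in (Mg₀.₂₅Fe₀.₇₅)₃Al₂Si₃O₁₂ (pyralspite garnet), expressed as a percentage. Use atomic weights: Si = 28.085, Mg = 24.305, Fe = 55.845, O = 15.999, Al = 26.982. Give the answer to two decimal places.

40.50 wt%

M((Mg₀.₂₅Fe₀.₇₅)₃Al₂Si₃O₁₂) = 474.087 g/mol.
O contributes 12 × 15.999 = 191.988 g per mole.
191.988/474.087 = 0.4050 → 40.50%.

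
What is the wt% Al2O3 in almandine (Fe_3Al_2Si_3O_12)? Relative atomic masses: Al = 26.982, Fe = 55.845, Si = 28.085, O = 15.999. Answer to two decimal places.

20.48 wt%

M(Fe_3Al_2Si_3O_12) = 497.742 g/mol; M(Al2O3) = 101.961 g/mol.
Moles Al2O3 per formula unit = 2 Al ÷ 2 = 1.0000.
Al2O3 fraction = (1.0000 × 101.961) / 497.742 = 101.961/497.742 = 0.2048.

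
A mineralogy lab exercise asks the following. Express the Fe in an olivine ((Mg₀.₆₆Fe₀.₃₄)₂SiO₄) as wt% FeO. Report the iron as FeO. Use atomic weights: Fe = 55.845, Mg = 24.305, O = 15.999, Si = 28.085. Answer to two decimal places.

30.13 wt%

M((Mg₀.₆₆Fe₀.₃₄)₂SiO₄) = 162.138 g/mol; M(FeO) = 71.844 g/mol.
Moles FeO per formula unit = 0.68 Fe ÷ 1 = 0.6800.
FeO fraction = (0.6800 × 71.844) / 162.138 = 48.854/162.138 = 0.3013.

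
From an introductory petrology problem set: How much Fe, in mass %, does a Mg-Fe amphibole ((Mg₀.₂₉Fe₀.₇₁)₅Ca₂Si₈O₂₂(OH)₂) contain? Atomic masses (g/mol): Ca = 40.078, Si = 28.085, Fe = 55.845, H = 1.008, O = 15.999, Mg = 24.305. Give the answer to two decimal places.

21.45 mass %

Formula mass = 1.45·24.305 + 3.55·55.845 + 2·40.078 + 8·28.085 + 24·15.999 + 2·1.008 = 924.320 g/mol, of which 198.250 g is Fe.
So Fe makes up 198.250/924.320 = 0.2145 of the mass, i.e. 21.45%.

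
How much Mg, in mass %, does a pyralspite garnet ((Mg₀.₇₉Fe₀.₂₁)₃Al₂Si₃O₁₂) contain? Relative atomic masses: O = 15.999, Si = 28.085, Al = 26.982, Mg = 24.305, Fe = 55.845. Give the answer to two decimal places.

Formula mass = 2.37·24.305 + 0.63·55.845 + 2·26.982 + 3·28.085 + 12·15.999 = 422.992 g/mol, of which 57.603 g is Mg.
So Mg makes up 57.603/422.992 = 0.1362 of the mass, i.e. 13.62%.

13.62 mass %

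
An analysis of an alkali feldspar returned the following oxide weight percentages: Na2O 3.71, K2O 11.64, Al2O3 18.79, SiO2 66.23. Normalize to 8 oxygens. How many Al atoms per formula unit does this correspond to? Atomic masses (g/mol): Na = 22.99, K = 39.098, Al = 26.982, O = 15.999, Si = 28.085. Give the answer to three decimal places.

Na2O (M=61.979): mol = 0.05986; Na = 0.11972, O = 0.05986.
K2O (M=94.195): mol = 0.12357; K = 0.24714, O = 0.12357.
Al2O3 (M=101.961): mol = 0.18429; Al = 0.36858, O = 0.55287.
SiO2 (M=60.083): mol = 1.10231; Si = 1.10231, O = 2.20462.
ΣO = 2.94092; factor = 8/ΣO = 2.72024.
Al apfu = 0.36858 × 2.72024 = 1.003.

1.003 Al apfu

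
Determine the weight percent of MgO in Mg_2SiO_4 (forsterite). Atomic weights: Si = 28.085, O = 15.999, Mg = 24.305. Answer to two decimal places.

57.29 wt%

Formula mass = 140.691 g/mol.
2 Mg → 2.0000 mol MgO per formula unit; M(MgO) = 40.304, so MgO mass = 80.608 g.
80.608/140.691 × 100 = 57.29 wt%.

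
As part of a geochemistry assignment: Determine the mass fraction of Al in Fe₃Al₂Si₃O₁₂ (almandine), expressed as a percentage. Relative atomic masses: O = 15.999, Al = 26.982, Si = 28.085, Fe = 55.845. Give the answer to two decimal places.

Formula mass = 3·55.845 + 2·26.982 + 3·28.085 + 12·15.999 = 497.742 g/mol, of which 53.964 g is Al.
So Al makes up 53.964/497.742 = 0.1084 of the mass, i.e. 10.84%.

10.84 mass %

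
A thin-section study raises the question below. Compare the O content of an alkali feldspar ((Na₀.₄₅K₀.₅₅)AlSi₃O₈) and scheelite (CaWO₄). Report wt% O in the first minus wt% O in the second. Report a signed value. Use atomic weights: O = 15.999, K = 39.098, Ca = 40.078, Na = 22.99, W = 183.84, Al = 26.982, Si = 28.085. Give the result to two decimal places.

M((Na₀.₄₅K₀.₅₅)AlSi₃O₈) = 271.078 g/mol, so wt% O = 127.992/271.078 × 100 = 47.22%.
M(CaWO₄) = 287.914 g/mol, so wt% O = 63.996/287.914 × 100 = 22.23%.
47.22 − 22.23 = 24.99 pp.

24.99 percentage points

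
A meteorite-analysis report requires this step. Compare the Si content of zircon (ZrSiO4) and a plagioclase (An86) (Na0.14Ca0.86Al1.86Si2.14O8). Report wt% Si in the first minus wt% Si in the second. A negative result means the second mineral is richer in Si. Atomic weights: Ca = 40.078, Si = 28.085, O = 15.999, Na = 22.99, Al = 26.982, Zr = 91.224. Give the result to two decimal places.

First mineral: 28.085 g Si in 183.305 g formula = 15.32 wt% Si.
Second mineral: 60.102 g Si in 275.966 g formula = 21.78 wt% Si.
15.32% − 21.78% gives a difference of -6.46 percentage points.

-6.46 percentage points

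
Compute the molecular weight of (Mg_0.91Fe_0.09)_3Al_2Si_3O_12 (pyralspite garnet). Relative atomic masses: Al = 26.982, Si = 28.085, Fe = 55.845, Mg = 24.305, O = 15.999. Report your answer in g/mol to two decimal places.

411.64 g/mol

The formula mass is the sum 2.73×24.305 + 0.27×55.845 + 2×26.982 + 3×28.085 + 12×15.999.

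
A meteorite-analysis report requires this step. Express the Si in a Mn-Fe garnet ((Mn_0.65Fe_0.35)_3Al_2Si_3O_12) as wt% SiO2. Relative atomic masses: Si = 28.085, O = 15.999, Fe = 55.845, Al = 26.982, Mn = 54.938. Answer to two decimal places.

36.34 wt%

Formula mass = 495.973 g/mol.
3 Si → 3.0000 mol SiO2 per formula unit; M(SiO2) = 60.083, so SiO2 mass = 180.249 g.
180.249/495.973 × 100 = 36.34 wt%.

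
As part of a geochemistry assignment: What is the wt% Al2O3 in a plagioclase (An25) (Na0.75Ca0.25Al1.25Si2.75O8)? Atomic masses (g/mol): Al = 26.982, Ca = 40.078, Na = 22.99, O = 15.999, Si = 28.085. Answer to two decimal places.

Formula mass = 266.215 g/mol.
1.25 Al → 0.6250 mol Al2O3 per formula unit; M(Al2O3) = 101.961, so Al2O3 mass = 63.726 g.
63.726/266.215 × 100 = 23.94 wt%.

23.94 wt%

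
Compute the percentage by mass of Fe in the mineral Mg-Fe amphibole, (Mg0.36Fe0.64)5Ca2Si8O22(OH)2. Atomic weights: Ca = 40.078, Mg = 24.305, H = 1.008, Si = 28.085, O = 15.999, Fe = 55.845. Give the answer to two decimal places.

Formula mass = 1.80×24.305 + 3.20×55.845 + 2×40.078 + 8×28.085 + 24×15.999 + 2×1.008 = 913.281 g/mol, of which 178.704 g is Fe.
So Fe makes up 178.704/913.281 = 0.1957 of the mass, i.e. 19.57%.

19.57 wt%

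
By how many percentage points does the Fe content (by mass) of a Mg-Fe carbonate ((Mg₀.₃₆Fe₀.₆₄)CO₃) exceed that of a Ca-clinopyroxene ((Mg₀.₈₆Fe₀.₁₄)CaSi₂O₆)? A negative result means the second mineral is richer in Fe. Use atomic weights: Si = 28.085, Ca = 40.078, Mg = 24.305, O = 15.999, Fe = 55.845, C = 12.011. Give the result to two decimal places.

Fe in (Mg₀.₃₆Fe₀.₆₄)CO₃: molar mass 104.499 g/mol; 0.64×55.845 = 35.741 g → 34.20 wt%.
Fe in (Mg₀.₈₆Fe₀.₁₄)CaSi₂O₆: molar mass 220.963 g/mol; 0.14×55.845 = 7.818 g → 3.54 wt%.
Difference = 34.20 − 3.54 = 30.66 percentage points.

30.66 percentage points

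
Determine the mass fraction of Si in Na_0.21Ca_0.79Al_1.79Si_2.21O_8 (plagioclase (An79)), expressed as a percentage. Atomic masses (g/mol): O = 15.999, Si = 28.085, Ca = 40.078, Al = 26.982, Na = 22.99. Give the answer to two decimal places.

22.58 mass %

M(Na_0.21Ca_0.79Al_1.79Si_2.21O_8) = 274.847 g/mol.
Si contributes 2.21 × 28.085 = 62.068 g per mole.
62.068/274.847 = 0.2258 → 22.58%.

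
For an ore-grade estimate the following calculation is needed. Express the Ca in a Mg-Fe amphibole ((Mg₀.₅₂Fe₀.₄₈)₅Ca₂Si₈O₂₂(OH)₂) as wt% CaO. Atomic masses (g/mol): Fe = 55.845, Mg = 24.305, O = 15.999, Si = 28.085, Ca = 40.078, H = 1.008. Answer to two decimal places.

M((Mg₀.₅₂Fe₀.₄₈)₅Ca₂Si₈O₂₂(OH)₂) = 888.049 g/mol; M(CaO) = 56.077 g/mol.
Moles CaO per formula unit = 2 Ca ÷ 1 = 2.0000.
CaO fraction = (2.0000 × 56.077) / 888.049 = 112.154/888.049 = 0.1263.

12.63 wt%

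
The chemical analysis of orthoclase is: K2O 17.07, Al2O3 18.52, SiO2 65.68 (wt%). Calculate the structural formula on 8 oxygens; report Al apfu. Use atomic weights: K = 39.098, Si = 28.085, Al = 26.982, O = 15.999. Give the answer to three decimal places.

17.07 wt% K2O ÷ 94.195 g/mol = 0.18122 mol, giving 0.36244 K and 0.18122 O.
18.52 wt% Al2O3 ÷ 101.961 g/mol = 0.18164 mol, giving 0.36328 Al and 0.54492 O.
65.68 wt% SiO2 ÷ 60.083 g/mol = 1.09315 mol, giving 1.09315 Si and 2.18630 O.
Oxygen sums to 2.91244; scaling by 8/2.91244 = 2.74684 puts the formula on 8 O.
Al: 0.36328 × 2.74684 = 0.998 atoms per formula unit.

0.998 Al apfu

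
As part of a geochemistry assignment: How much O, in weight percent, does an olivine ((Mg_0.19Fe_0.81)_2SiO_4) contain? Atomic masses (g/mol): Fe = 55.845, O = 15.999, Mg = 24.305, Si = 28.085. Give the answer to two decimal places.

Molar mass of (Mg_0.19Fe_0.81)_2SiO_4: 0.38×24.305 + 1.62×55.845 + 1×28.085 + 4×15.999 = 191.786 g/mol.
Mass of O per formula unit: 4 × 15.999 = 63.996 g.
Weight fraction O = 63.996 / 191.786 = 0.3337.

33.37 weight percent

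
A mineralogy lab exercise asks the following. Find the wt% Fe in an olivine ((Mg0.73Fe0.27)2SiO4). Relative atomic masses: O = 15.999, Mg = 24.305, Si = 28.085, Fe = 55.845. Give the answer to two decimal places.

19.12 wt%

M((Mg0.73Fe0.27)2SiO4) = 157.723 g/mol.
Fe contributes 0.54 × 55.845 = 30.156 g per mole.
30.156/157.723 = 0.1912 → 19.12%.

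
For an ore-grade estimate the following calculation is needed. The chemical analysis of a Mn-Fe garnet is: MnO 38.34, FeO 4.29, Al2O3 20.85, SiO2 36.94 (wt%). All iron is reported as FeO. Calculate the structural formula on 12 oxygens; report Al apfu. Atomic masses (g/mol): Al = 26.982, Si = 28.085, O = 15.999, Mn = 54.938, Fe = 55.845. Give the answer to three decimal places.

2.009 Al apfu

MnO: 38.34/70.937 = 0.54048 mol → 0.54048 mol Mn, 0.54048 mol O.
FeO: 4.29/71.844 = 0.05971 mol → 0.05971 mol Fe, 0.05971 mol O.
Al2O3: 20.85/101.961 = 0.20449 mol → 0.40898 mol Al, 0.61347 mol O.
SiO2: 36.94/60.083 = 0.61482 mol → 0.61482 mol Si, 1.22964 mol O.
Total oxygen = 2.44330 mol. Normalization factor = 12/2.44330 = 4.91139.
Al per 12 O = 0.40898 × 4.91139 = 2.009.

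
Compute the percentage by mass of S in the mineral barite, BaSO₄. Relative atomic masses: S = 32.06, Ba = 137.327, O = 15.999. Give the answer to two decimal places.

13.74 mass %

Formula mass = 1*137.327 + 1*32.06 + 4*15.999 = 233.383 g/mol, of which 32.060 g is S.
So S makes up 32.060/233.383 = 0.1374 of the mass, i.e. 13.74%.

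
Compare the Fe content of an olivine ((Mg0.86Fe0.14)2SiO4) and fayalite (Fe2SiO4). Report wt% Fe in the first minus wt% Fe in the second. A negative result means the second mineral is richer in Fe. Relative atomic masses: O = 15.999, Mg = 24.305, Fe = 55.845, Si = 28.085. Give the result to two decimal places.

M((Mg0.86Fe0.14)2SiO4) = 149.522 g/mol, so wt% Fe = 15.637/149.522 × 100 = 10.46%.
M(Fe2SiO4) = 203.771 g/mol, so wt% Fe = 111.690/203.771 × 100 = 54.81%.
10.46 − 54.81 = -44.35 pp.

-44.35 percentage points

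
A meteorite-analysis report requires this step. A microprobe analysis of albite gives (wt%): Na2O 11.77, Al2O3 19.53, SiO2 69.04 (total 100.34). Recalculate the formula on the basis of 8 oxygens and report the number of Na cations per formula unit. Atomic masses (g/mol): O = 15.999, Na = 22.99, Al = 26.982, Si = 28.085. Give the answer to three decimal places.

0.992 Na apfu

Na2O: 11.77/61.979 = 0.18990 mol → 0.37980 mol Na, 0.18990 mol O.
Al2O3: 19.53/101.961 = 0.19154 mol → 0.38308 mol Al, 0.57462 mol O.
SiO2: 69.04/60.083 = 1.14908 mol → 1.14908 mol Si, 2.29816 mol O.
Total oxygen = 3.06268 mol. Normalization factor = 8/3.06268 = 2.61209.
Na per 8 O = 0.37980 × 2.61209 = 0.992.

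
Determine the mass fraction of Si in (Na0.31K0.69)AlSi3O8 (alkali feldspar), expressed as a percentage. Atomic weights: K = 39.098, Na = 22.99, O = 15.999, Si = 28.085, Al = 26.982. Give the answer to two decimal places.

M((Na0.31K0.69)AlSi3O8) = 273.334 g/mol.
Si contributes 3 × 28.085 = 84.255 g per mole.
84.255/273.334 = 0.3082 → 30.82%.

30.82 weight percent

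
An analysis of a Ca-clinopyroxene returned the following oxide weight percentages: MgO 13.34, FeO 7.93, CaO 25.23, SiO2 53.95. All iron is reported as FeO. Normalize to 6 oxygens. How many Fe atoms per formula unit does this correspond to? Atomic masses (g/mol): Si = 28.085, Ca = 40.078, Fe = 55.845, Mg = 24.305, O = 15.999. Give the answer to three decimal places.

MgO (M=40.304): mol = 0.33098; Mg = 0.33098, O = 0.33098.
FeO (M=71.844): mol = 0.11038; Fe = 0.11038, O = 0.11038.
CaO (M=56.077): mol = 0.44992; Ca = 0.44992, O = 0.44992.
SiO2 (M=60.083): mol = 0.89792; Si = 0.89792, O = 1.79584.
ΣO = 2.68712; factor = 6/ΣO = 2.23287.
Fe apfu = 0.11038 × 2.23287 = 0.246.

0.246 Fe apfu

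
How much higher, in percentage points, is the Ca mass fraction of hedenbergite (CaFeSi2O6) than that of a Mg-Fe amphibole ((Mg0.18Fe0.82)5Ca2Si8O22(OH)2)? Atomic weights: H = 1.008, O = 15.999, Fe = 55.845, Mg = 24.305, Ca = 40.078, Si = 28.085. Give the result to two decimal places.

7.64 percentage points

M(CaFeSi2O6) = 248.087 g/mol, so wt% Ca = 40.078/248.087 × 100 = 16.15%.
M((Mg0.18Fe0.82)5Ca2Si8O22(OH)2) = 941.667 g/mol, so wt% Ca = 80.156/941.667 × 100 = 8.51%.
16.15 − 8.51 = 7.64 pp.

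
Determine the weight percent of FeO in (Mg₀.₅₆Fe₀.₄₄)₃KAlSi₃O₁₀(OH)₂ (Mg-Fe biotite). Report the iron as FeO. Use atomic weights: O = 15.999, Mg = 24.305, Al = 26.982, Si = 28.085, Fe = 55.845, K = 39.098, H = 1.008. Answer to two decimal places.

Molar mass of (Mg₀.₅₆Fe₀.₄₄)₃KAlSi₃O₁₀(OH)₂ = 1.68×24.305 + 1.32×55.845 + 1×39.098 + 1×26.982 + 3×28.085 + 12×15.999 + 2×1.008 = 458.887 g/mol.
Each formula unit contains 1.32 Fe, equivalent to 1.32/1 = 1.3200 mol FeO.
M(FeO) = 1×55.845 + 1×15.999 = 71.844 g/mol.
Mass of FeO per formula unit = 1.3200 × 71.844 = 94.834 g.
FeO wt% = 94.834 / 458.887 × 100 = 20.67%.

20.67 wt%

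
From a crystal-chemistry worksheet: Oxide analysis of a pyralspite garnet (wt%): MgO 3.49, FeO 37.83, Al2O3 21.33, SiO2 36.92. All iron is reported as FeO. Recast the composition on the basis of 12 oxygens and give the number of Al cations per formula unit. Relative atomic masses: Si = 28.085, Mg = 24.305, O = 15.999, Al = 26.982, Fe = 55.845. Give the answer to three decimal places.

2.033 Al apfu

3.49 wt% MgO ÷ 40.304 g/mol = 0.08659 mol, giving 0.08659 Mg and 0.08659 O.
37.83 wt% FeO ÷ 71.844 g/mol = 0.52656 mol, giving 0.52656 Fe and 0.52656 O.
21.33 wt% Al2O3 ÷ 101.961 g/mol = 0.20920 mol, giving 0.41840 Al and 0.62760 O.
36.92 wt% SiO2 ÷ 60.083 g/mol = 0.61448 mol, giving 0.61448 Si and 1.22896 O.
Oxygen sums to 2.46971; scaling by 12/2.46971 = 4.85887 puts the formula on 12 O.
Al: 0.41840 × 4.85887 = 2.033 atoms per formula unit.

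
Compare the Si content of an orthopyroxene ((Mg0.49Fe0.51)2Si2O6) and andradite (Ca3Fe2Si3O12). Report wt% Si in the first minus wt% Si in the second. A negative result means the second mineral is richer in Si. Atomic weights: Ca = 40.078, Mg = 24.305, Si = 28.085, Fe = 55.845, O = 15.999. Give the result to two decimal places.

Si in (Mg0.49Fe0.51)2Si2O6: molar mass 232.945 g/mol; 2×28.085 = 56.170 g → 24.11 wt%.
Si in Ca3Fe2Si3O12: molar mass 508.167 g/mol; 3×28.085 = 84.255 g → 16.58 wt%.
Difference = 24.11 − 16.58 = 7.53 percentage points.

7.53 percentage points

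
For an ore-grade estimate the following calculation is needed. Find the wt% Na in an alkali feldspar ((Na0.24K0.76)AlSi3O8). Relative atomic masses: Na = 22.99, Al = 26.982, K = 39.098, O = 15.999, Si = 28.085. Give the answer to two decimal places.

2.01 mass %

M((Na0.24K0.76)AlSi3O8) = 274.461 g/mol.
Na contributes 0.24 × 22.99 = 5.518 g per mole.
5.518/274.461 = 0.0201 → 2.01%.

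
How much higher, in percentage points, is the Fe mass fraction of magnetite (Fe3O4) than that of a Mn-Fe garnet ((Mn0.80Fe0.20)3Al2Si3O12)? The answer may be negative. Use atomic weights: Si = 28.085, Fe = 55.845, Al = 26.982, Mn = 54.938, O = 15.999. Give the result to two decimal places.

65.60 percentage points

M(Fe3O4) = 231.531 g/mol, so wt% Fe = 167.535/231.531 × 100 = 72.36%.
M((Mn0.80Fe0.20)3Al2Si3O12) = 495.565 g/mol, so wt% Fe = 33.507/495.565 × 100 = 6.76%.
72.36 − 6.76 = 65.60 pp.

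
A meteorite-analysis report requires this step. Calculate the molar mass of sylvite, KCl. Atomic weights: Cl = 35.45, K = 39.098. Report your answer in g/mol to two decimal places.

K: 1 × 39.098 = 39.0980
Cl: 1 × 35.45 = 35.4500
Summing the contributions gives the formula mass.

74.55 g/mol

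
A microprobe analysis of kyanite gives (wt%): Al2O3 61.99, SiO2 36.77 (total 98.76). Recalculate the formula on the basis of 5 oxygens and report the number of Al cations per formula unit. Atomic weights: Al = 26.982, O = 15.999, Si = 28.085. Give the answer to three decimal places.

61.99 wt% Al2O3 ÷ 101.961 g/mol = 0.60798 mol, giving 1.21596 Al and 1.82394 O.
36.77 wt% SiO2 ÷ 60.083 g/mol = 0.61199 mol, giving 0.61199 Si and 1.22398 O.
Oxygen sums to 3.04792; scaling by 5/3.04792 = 1.64046 puts the formula on 5 O.
Al: 1.21596 × 1.64046 = 1.995 atoms per formula unit.

1.995 Al apfu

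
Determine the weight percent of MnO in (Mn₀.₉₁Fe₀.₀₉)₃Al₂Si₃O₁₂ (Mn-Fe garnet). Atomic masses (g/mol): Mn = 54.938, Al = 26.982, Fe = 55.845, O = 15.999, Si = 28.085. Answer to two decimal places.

39.10 wt%

Formula mass = 495.266 g/mol.
2.73 Mn → 2.7300 mol MnO per formula unit; M(MnO) = 70.937, so MnO mass = 193.658 g.
193.658/495.266 × 100 = 39.10 wt%.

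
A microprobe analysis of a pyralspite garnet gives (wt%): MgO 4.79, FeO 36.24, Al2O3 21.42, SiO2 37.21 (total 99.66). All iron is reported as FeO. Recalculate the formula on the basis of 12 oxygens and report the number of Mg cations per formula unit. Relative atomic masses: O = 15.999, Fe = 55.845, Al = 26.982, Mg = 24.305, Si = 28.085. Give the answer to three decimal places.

MgO (M=40.304): mol = 0.11885; Mg = 0.11885, O = 0.11885.
FeO (M=71.844): mol = 0.50443; Fe = 0.50443, O = 0.50443.
Al2O3 (M=101.961): mol = 0.21008; Al = 0.42016, O = 0.63024.
SiO2 (M=60.083): mol = 0.61931; Si = 0.61931, O = 1.23862.
ΣO = 2.49214; factor = 12/ΣO = 4.81514.
Mg apfu = 0.11885 × 4.81514 = 0.572.

0.572 Mg apfu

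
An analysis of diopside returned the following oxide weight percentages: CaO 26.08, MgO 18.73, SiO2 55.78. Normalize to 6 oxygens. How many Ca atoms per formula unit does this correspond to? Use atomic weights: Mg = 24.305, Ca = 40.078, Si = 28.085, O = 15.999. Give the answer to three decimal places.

CaO: 26.08/56.077 = 0.46507 mol → 0.46507 mol Ca, 0.46507 mol O.
MgO: 18.73/40.304 = 0.46472 mol → 0.46472 mol Mg, 0.46472 mol O.
SiO2: 55.78/60.083 = 0.92838 mol → 0.92838 mol Si, 1.85676 mol O.
Total oxygen = 2.78655 mol. Normalization factor = 6/2.78655 = 2.15320.
Ca per 6 O = 0.46507 × 2.15320 = 1.001.

1.001 Ca apfu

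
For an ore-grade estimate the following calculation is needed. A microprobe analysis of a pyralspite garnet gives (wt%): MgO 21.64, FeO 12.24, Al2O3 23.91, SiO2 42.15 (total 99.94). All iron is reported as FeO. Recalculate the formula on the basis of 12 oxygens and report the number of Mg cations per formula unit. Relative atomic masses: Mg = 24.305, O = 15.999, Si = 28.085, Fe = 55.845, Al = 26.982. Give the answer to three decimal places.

MgO (M=40.304): mol = 0.53692; Mg = 0.53692, O = 0.53692.
FeO (M=71.844): mol = 0.17037; Fe = 0.17037, O = 0.17037.
Al2O3 (M=101.961): mol = 0.23450; Al = 0.46900, O = 0.70350.
SiO2 (M=60.083): mol = 0.70153; Si = 0.70153, O = 1.40306.
ΣO = 2.81385; factor = 12/ΣO = 4.26462.
Mg apfu = 0.53692 × 4.26462 = 2.290.

2.290 Mg apfu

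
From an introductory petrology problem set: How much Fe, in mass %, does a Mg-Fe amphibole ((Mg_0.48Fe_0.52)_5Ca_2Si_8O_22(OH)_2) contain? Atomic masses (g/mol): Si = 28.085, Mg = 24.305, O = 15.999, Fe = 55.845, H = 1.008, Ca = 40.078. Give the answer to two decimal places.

Formula mass = 2.40×24.305 + 2.60×55.845 + 2×40.078 + 8×28.085 + 24×15.999 + 2×1.008 = 894.357 g/mol, of which 145.197 g is Fe.
So Fe makes up 145.197/894.357 = 0.1623 of the mass, i.e. 16.23%.

16.23 mass %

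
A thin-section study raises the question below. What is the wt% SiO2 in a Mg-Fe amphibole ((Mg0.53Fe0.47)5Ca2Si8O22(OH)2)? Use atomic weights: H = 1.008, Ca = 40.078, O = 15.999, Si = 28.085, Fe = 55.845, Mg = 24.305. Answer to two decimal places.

Molar mass of (Mg0.53Fe0.47)5Ca2Si8O22(OH)2 = 2.65×24.305 + 2.35×55.845 + 2×40.078 + 8×28.085 + 24×15.999 + 2×1.008 = 886.472 g/mol.
Each formula unit contains 8 Si, equivalent to 8/1 = 8.0000 mol SiO2.
M(SiO2) = 1×28.085 + 2×15.999 = 60.083 g/mol.
Mass of SiO2 per formula unit = 8.0000 × 60.083 = 480.664 g.
SiO2 wt% = 480.664 / 886.472 × 100 = 54.22%.

54.22 wt%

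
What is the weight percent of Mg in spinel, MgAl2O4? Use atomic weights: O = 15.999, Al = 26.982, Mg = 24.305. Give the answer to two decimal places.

17.08 wt%

M(MgAl2O4) = 142.265 g/mol.
Mg contributes 1 × 24.305 = 24.305 g per mole.
24.305/142.265 = 0.1708 → 17.08%.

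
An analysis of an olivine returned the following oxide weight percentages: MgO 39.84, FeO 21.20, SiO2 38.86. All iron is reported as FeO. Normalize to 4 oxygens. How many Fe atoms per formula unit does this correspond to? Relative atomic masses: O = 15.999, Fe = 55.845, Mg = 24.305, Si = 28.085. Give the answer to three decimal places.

MgO: 39.84/40.304 = 0.98849 mol → 0.98849 mol Mg, 0.98849 mol O.
FeO: 21.20/71.844 = 0.29508 mol → 0.29508 mol Fe, 0.29508 mol O.
SiO2: 38.86/60.083 = 0.64677 mol → 0.64677 mol Si, 1.29354 mol O.
Total oxygen = 2.57711 mol. Normalization factor = 4/2.57711 = 1.55213.
Fe per 4 O = 0.29508 × 1.55213 = 0.458.

0.458 Fe apfu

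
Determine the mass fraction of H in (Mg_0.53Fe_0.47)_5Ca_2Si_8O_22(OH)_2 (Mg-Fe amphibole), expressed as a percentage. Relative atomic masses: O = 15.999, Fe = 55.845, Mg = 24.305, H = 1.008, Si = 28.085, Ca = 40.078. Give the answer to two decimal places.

Formula mass = 2.65×24.305 + 2.35×55.845 + 2×40.078 + 8×28.085 + 24×15.999 + 2×1.008 = 886.472 g/mol, of which 2.016 g is H.
So H makes up 2.016/886.472 = 0.0023 of the mass, i.e. 0.23%.

0.23 wt%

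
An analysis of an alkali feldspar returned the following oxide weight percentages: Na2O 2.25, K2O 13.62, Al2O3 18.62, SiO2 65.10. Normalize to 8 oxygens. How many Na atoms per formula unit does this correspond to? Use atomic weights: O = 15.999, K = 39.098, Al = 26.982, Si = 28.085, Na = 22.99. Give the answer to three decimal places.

2.25 wt% Na2O ÷ 61.979 g/mol = 0.03630 mol, giving 0.07260 Na and 0.03630 O.
13.62 wt% K2O ÷ 94.195 g/mol = 0.14459 mol, giving 0.28918 K and 0.14459 O.
18.62 wt% Al2O3 ÷ 101.961 g/mol = 0.18262 mol, giving 0.36524 Al and 0.54786 O.
65.10 wt% SiO2 ÷ 60.083 g/mol = 1.08350 mol, giving 1.08350 Si and 2.16700 O.
Oxygen sums to 2.89575; scaling by 8/2.89575 = 2.76267 puts the formula on 8 O.
Na: 0.07260 × 2.76267 = 0.201 atoms per formula unit.

0.201 Na apfu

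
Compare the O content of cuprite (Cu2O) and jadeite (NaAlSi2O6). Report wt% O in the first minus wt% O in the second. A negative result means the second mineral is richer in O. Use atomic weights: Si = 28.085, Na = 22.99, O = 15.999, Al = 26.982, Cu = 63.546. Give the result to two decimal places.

-36.31 percentage points

M(Cu2O) = 143.091 g/mol, so wt% O = 15.999/143.091 × 100 = 11.18%.
M(NaAlSi2O6) = 202.136 g/mol, so wt% O = 95.994/202.136 × 100 = 47.49%.
11.18 − 47.49 = -36.31 pp.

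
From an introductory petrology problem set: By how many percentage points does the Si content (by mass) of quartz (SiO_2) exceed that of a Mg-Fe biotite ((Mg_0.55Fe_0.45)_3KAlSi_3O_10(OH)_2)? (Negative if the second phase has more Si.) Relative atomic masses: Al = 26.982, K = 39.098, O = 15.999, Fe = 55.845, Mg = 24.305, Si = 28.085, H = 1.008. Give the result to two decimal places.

M(SiO_2) = 60.083 g/mol, so wt% Si = 28.085/60.083 × 100 = 46.74%.
M((Mg_0.55Fe_0.45)_3KAlSi_3O_10(OH)_2) = 459.833 g/mol, so wt% Si = 84.255/459.833 × 100 = 18.32%.
46.74 − 18.32 = 28.42 pp.

28.42 percentage points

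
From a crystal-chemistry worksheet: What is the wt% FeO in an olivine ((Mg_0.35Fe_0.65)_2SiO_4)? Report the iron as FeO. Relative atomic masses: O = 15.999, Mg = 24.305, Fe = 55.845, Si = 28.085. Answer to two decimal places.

51.40 wt%

Molar mass of (Mg_0.35Fe_0.65)_2SiO_4 = 0.70*24.305 + 1.30*55.845 + 1*28.085 + 4*15.999 = 181.693 g/mol.
Each formula unit contains 1.30 Fe, equivalent to 1.30/1 = 1.3000 mol FeO.
M(FeO) = 1×55.845 + 1×15.999 = 71.844 g/mol.
Mass of FeO per formula unit = 1.3000 × 71.844 = 93.397 g.
FeO wt% = 93.397 / 181.693 × 100 = 51.40%.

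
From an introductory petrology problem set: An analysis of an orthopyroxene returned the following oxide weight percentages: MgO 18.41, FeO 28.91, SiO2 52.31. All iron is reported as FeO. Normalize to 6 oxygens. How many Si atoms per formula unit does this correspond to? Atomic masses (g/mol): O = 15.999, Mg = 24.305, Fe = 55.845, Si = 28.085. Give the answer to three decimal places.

2.009 Si apfu

18.41 wt% MgO ÷ 40.304 g/mol = 0.45678 mol, giving 0.45678 Mg and 0.45678 O.
28.91 wt% FeO ÷ 71.844 g/mol = 0.40240 mol, giving 0.40240 Fe and 0.40240 O.
52.31 wt% SiO2 ÷ 60.083 g/mol = 0.87063 mol, giving 0.87063 Si and 1.74126 O.
Oxygen sums to 2.60044; scaling by 6/2.60044 = 2.30730 puts the formula on 6 O.
Si: 0.87063 × 2.30730 = 2.009 atoms per formula unit.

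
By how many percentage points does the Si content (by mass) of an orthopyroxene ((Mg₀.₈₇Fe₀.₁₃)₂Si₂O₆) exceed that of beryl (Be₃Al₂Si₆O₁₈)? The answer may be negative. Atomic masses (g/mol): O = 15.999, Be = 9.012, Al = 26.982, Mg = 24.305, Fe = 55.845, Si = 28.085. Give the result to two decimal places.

-4.47 percentage points

M((Mg₀.₈₇Fe₀.₁₃)₂Si₂O₆) = 208.974 g/mol, so wt% Si = 56.170/208.974 × 100 = 26.88%.
M(Be₃Al₂Si₆O₁₈) = 537.492 g/mol, so wt% Si = 168.510/537.492 × 100 = 31.35%.
26.88 − 31.35 = -4.47 pp.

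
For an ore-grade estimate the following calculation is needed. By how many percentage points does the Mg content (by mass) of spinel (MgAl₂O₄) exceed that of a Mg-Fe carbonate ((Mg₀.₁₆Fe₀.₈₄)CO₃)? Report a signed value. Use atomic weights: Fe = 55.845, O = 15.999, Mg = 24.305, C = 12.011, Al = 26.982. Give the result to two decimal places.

13.57 percentage points

Mg in MgAl₂O₄: molar mass 142.265 g/mol; 1×24.305 = 24.305 g → 17.08 wt%.
Mg in (Mg₀.₁₆Fe₀.₈₄)CO₃: molar mass 110.807 g/mol; 0.16×24.305 = 3.889 g → 3.51 wt%.
Difference = 17.08 − 3.51 = 13.57 percentage points.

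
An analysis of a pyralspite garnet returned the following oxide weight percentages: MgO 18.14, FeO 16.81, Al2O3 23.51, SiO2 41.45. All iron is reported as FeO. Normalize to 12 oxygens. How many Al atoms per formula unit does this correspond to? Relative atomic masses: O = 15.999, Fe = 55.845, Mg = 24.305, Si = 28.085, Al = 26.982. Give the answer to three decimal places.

2.008 Al apfu

18.14 wt% MgO ÷ 40.304 g/mol = 0.45008 mol, giving 0.45008 Mg and 0.45008 O.
16.81 wt% FeO ÷ 71.844 g/mol = 0.23398 mol, giving 0.23398 Fe and 0.23398 O.
23.51 wt% Al2O3 ÷ 101.961 g/mol = 0.23058 mol, giving 0.46116 Al and 0.69174 O.
41.45 wt% SiO2 ÷ 60.083 g/mol = 0.68988 mol, giving 0.68988 Si and 1.37976 O.
Oxygen sums to 2.75556; scaling by 12/2.75556 = 4.35483 puts the formula on 12 O.
Al: 0.46116 × 4.35483 = 2.008 atoms per formula unit.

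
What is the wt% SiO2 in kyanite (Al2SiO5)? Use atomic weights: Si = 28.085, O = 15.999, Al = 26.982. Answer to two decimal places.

Formula mass = 162.044 g/mol.
1 Si → 1.0000 mol SiO2 per formula unit; M(SiO2) = 60.083, so SiO2 mass = 60.083 g.
60.083/162.044 × 100 = 37.08 wt%.

37.08 wt%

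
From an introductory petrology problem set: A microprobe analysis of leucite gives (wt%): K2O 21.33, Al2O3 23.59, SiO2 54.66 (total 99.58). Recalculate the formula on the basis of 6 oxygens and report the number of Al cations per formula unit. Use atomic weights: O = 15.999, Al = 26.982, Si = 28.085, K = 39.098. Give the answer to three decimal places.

1.013 Al apfu

K2O (M=94.195): mol = 0.22645; K = 0.45290, O = 0.22645.
Al2O3 (M=101.961): mol = 0.23136; Al = 0.46272, O = 0.69408.
SiO2 (M=60.083): mol = 0.90974; Si = 0.90974, O = 1.81948.
ΣO = 2.74001; factor = 6/ΣO = 2.18977.
Al apfu = 0.46272 × 2.18977 = 1.013.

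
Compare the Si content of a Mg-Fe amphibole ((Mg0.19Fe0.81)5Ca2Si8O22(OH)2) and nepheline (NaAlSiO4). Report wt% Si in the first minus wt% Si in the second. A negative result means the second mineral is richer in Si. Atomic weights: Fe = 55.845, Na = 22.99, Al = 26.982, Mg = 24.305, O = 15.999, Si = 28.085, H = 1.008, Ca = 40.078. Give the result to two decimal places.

4.13 percentage points

Si in (Mg0.19Fe0.81)5Ca2Si8O22(OH)2: molar mass 940.090 g/mol; 8×28.085 = 224.680 g → 23.90 wt%.
Si in NaAlSiO4: molar mass 142.053 g/mol; 1×28.085 = 28.085 g → 19.77 wt%.
Difference = 23.90 − 19.77 = 4.13 percentage points.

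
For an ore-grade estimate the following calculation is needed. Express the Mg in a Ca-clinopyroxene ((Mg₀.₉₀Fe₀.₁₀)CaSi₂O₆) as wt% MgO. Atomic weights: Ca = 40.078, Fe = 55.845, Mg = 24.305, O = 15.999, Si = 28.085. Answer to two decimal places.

M((Mg₀.₉₀Fe₀.₁₀)CaSi₂O₆) = 219.701 g/mol; M(MgO) = 40.304 g/mol.
Moles MgO per formula unit = 0.90 Mg ÷ 1 = 0.9000.
MgO fraction = (0.9000 × 40.304) / 219.701 = 36.274/219.701 = 0.1651.

16.51 wt%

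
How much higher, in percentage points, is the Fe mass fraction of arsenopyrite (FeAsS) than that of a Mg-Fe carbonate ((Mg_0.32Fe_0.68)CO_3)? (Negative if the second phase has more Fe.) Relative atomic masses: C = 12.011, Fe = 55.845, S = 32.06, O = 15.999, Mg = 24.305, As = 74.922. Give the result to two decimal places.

-1.61 percentage points

Fe in FeAsS: molar mass 162.827 g/mol; 1×55.845 = 55.845 g → 34.30 wt%.
Fe in (Mg_0.32Fe_0.68)CO_3: molar mass 105.760 g/mol; 0.68×55.845 = 37.975 g → 35.91 wt%.
Difference = 34.30 − 35.91 = -1.61 percentage points.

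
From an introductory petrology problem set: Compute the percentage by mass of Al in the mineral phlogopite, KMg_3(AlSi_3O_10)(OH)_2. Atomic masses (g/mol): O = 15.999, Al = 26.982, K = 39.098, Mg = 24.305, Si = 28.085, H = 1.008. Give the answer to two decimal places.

Formula mass = 1*39.098 + 3*24.305 + 1*26.982 + 3*28.085 + 12*15.999 + 2*1.008 = 417.254 g/mol, of which 26.982 g is Al.
So Al makes up 26.982/417.254 = 0.0647 of the mass, i.e. 6.47%.

6.47 mass %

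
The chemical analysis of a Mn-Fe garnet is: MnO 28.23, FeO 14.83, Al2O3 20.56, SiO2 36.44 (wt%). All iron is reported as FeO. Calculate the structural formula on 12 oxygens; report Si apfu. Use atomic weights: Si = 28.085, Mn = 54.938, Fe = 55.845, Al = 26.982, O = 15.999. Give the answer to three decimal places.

MnO: 28.23/70.937 = 0.39796 mol → 0.39796 mol Mn, 0.39796 mol O.
FeO: 14.83/71.844 = 0.20642 mol → 0.20642 mol Fe, 0.20642 mol O.
Al2O3: 20.56/101.961 = 0.20165 mol → 0.40330 mol Al, 0.60495 mol O.
SiO2: 36.44/60.083 = 0.60649 mol → 0.60649 mol Si, 1.21298 mol O.
Total oxygen = 2.42231 mol. Normalization factor = 12/2.42231 = 4.95395.
Si per 12 O = 0.60649 × 4.95395 = 3.005.

3.005 Si apfu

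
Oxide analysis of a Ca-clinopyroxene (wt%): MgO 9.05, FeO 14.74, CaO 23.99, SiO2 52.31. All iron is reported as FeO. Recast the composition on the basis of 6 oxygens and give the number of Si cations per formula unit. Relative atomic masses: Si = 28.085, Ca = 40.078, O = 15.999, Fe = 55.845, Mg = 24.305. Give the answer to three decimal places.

MgO (M=40.304): mol = 0.22454; Mg = 0.22454, O = 0.22454.
FeO (M=71.844): mol = 0.20517; Fe = 0.20517, O = 0.20517.
CaO (M=56.077): mol = 0.42780; Ca = 0.42780, O = 0.42780.
SiO2 (M=60.083): mol = 0.87063; Si = 0.87063, O = 1.74126.
ΣO = 2.59877; factor = 6/ΣO = 2.30878.
Si apfu = 0.87063 × 2.30878 = 2.010.

2.010 Si apfu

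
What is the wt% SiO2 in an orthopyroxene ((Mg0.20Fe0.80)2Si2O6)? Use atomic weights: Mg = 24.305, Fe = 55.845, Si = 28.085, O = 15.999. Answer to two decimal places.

47.83 wt%

Formula mass = 251.238 g/mol.
2 Si → 2.0000 mol SiO2 per formula unit; M(SiO2) = 60.083, so SiO2 mass = 120.166 g.
120.166/251.238 × 100 = 47.83 wt%.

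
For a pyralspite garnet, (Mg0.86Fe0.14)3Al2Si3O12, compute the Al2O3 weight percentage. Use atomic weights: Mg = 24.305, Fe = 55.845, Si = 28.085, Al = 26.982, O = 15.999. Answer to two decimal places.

M((Mg0.86Fe0.14)3Al2Si3O12) = 416.369 g/mol; M(Al2O3) = 101.961 g/mol.
Moles Al2O3 per formula unit = 2 Al ÷ 2 = 1.0000.
Al2O3 fraction = (1.0000 × 101.961) / 416.369 = 101.961/416.369 = 0.2449.

24.49 wt%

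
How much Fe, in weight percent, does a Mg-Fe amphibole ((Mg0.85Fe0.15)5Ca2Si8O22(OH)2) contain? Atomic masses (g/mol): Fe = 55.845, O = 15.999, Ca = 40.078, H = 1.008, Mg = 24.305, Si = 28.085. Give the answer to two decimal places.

Molar mass of (Mg0.85Fe0.15)5Ca2Si8O22(OH)2: 4.25·24.305 + 0.75·55.845 + 2·40.078 + 8·28.085 + 24·15.999 + 2·1.008 = 836.008 g/mol.
Mass of Fe per formula unit: 0.75 × 55.845 = 41.884 g.
Weight fraction Fe = 41.884 / 836.008 = 0.0501.

5.01 weight percent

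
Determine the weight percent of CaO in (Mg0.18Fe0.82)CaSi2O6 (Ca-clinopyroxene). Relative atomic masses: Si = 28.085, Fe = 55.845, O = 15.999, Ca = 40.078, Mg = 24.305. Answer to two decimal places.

23.13 wt%

M((Mg0.18Fe0.82)CaSi2O6) = 242.410 g/mol; M(CaO) = 56.077 g/mol.
Moles CaO per formula unit = 1 Ca ÷ 1 = 1.0000.
CaO fraction = (1.0000 × 56.077) / 242.410 = 56.077/242.410 = 0.2313.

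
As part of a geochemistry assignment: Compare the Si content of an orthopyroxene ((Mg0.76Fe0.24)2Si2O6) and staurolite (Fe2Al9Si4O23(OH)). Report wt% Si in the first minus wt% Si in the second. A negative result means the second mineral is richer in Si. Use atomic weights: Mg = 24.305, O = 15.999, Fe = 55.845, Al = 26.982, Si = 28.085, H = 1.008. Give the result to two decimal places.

First mineral: 56.170 g Si in 215.913 g formula = 26.02 wt% Si.
Second mineral: 112.340 g Si in 851.852 g formula = 13.19 wt% Si.
26.02% − 13.19% gives a difference of 12.83 percentage points.

12.83 percentage points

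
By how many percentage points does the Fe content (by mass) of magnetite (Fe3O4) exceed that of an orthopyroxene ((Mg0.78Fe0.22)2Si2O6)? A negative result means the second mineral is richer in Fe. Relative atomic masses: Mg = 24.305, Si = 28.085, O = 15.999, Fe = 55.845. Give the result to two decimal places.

Fe in Fe3O4: molar mass 231.531 g/mol; 3×55.845 = 167.535 g → 72.36 wt%.
Fe in (Mg0.78Fe0.22)2Si2O6: molar mass 214.652 g/mol; 0.44×55.845 = 24.572 g → 11.45 wt%.
Difference = 72.36 − 11.45 = 60.91 percentage points.

60.91 percentage points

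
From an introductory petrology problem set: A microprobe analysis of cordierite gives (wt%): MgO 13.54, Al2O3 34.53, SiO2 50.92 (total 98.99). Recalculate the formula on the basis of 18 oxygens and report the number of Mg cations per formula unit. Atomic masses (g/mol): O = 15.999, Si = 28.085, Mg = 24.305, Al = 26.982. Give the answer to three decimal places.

1.985 Mg apfu

13.54 wt% MgO ÷ 40.304 g/mol = 0.33595 mol, giving 0.33595 Mg and 0.33595 O.
34.53 wt% Al2O3 ÷ 101.961 g/mol = 0.33866 mol, giving 0.67732 Al and 1.01598 O.
50.92 wt% SiO2 ÷ 60.083 g/mol = 0.84749 mol, giving 0.84749 Si and 1.69498 O.
Oxygen sums to 3.04691; scaling by 18/3.04691 = 5.90762 puts the formula on 18 O.
Mg: 0.33595 × 5.90762 = 1.985 atoms per formula unit.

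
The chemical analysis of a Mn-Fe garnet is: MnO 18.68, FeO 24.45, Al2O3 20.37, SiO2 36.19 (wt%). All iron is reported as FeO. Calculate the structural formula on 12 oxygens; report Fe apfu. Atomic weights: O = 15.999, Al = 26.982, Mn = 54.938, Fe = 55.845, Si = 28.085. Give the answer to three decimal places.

1.696 Fe apfu

MnO (M=70.937): mol = 0.26333; Mn = 0.26333, O = 0.26333.
FeO (M=71.844): mol = 0.34032; Fe = 0.34032, O = 0.34032.
Al2O3 (M=101.961): mol = 0.19978; Al = 0.39956, O = 0.59934.
SiO2 (M=60.083): mol = 0.60233; Si = 0.60233, O = 1.20466.
ΣO = 2.40765; factor = 12/ΣO = 4.98411.
Fe apfu = 0.34032 × 4.98411 = 1.696.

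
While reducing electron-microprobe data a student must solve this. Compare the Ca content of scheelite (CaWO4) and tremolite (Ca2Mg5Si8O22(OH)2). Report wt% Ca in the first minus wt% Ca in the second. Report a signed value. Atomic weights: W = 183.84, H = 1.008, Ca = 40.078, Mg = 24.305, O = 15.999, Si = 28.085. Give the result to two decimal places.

4.05 percentage points

First mineral: 40.078 g Ca in 287.914 g formula = 13.92 wt% Ca.
Second mineral: 80.156 g Ca in 812.353 g formula = 9.87 wt% Ca.
13.92% − 9.87% gives a difference of 4.05 percentage points.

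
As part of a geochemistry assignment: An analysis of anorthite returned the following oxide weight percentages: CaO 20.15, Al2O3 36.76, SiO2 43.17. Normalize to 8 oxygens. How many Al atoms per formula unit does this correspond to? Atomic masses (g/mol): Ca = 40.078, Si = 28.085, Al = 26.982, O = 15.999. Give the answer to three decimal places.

2.004 Al apfu

20.15 wt% CaO ÷ 56.077 g/mol = 0.35933 mol, giving 0.35933 Ca and 0.35933 O.
36.76 wt% Al2O3 ÷ 101.961 g/mol = 0.36053 mol, giving 0.72106 Al and 1.08159 O.
43.17 wt% SiO2 ÷ 60.083 g/mol = 0.71851 mol, giving 0.71851 Si and 1.43702 O.
Oxygen sums to 2.87794; scaling by 8/2.87794 = 2.77977 puts the formula on 8 O.
Al: 0.72106 × 2.77977 = 2.004 atoms per formula unit.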